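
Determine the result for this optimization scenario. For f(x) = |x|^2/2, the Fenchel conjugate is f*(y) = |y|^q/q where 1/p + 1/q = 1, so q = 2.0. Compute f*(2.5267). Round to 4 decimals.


The conjugate exponent q satisfies 1/p + 1/q = 1.
p = 2, so q = 2/(2 - 1) = 2.0
|y|^q = 2.5267^2.0 = 6.3842
f*(2.5267) = 6.3842 / 2.0 = 3.1921


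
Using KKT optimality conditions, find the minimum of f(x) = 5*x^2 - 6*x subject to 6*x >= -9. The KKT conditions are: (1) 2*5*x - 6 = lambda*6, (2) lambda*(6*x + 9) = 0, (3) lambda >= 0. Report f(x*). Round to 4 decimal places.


Step 1: Try lambda = 0 (constraint inactive).
Stationarity: 2*5*x - 6 = 0
x* = 6/(2*5) = 0.6
Check constraint: 6*0.6 = 3.6 >= -9 -- satisfied.
Step 2: Compute optimal value.
f(x*) = 5*0.6^2 - 6*0.6 = -1.8


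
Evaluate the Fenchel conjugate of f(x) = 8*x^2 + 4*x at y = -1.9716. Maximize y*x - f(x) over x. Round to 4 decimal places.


f*(y) = sup_x {y*x - a*x^2 - b*x} = sup_x {(y-b)*x - a*x^2}
FOC: (y - b) - 2a*x = 0 => x* = (y - b)/(2a)
x* = (-1.9716 - 4)/(2*8) = -0.3732
f*(-1.9716) = (y-b)^2/(4a) = (-1.9716 - 4)^2/(4*8)
= 35.66/32 = 1.1144


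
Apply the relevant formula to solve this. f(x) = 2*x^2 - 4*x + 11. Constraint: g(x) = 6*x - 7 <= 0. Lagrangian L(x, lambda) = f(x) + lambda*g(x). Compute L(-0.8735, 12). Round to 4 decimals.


Step 1: Evaluate f(x).
f(-0.8735) = 2*(-0.8735)^2 - 4*(-0.8735) + 11 = 16.02
Step 2: Evaluate g(x).
g(-0.8735) = 6*-0.8735 - 7 = -12.241
Step 3: Compute Lagrangian.
L = 16.02 + 12*-12.241 = -130.872


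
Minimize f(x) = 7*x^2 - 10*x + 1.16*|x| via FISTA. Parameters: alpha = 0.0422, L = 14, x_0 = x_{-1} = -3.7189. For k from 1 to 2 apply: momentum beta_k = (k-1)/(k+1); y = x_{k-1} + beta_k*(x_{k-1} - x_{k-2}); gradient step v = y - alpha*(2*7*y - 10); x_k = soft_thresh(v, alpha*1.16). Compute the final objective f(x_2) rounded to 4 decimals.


FISTA on f(x) = 7*x^2 - 10*x + 1.16*|x|
L = 14, alpha = 0.0422
Iteration 1: beta = 0.0, y = -3.7189 + 0.0*(-3.7189 + 3.7189) = -3.7189
  grad(y) = -62.0646, v = y - alpha*grad = -1.0998
  prox(v) = soft_thresh(-1.0998, 0.049) = -1.0508
Iteration 2: beta = 0.3333, y = -1.0508 + 0.3333*(-1.0508 + 3.7189) = -0.1615
  grad(y) = -12.2605, v = y - alpha*grad = 0.3559
  prox(v) = soft_thresh(0.3559, 0.049) = 0.307
f(x_2) = 7*0.307^2 - 10*0.307 + 1.16*|0.307| = -2.054


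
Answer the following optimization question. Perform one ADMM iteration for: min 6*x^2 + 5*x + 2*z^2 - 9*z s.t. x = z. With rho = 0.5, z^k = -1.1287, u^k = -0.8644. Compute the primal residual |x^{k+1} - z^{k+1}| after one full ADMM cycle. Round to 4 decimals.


ADMM iteration with rho = 0.5, z^k = -1.1287, u^k = -0.8644
Step 1: x-update.
Minimize 6*x^2 + 5*x + (0.5/2)*(x + 1.1287 - 0.8644)^2
FOC: (2*6 + 0.5)*x = -5 + 0.5*(-1.1287 + 0.8644)
x^{k+1} = -0.4106
Step 2: z-update.
Minimize 2*z^2 - 9*z + (0.5/2)*(-0.4106 - z - 0.8644)^2
FOC: (2*2 + 0.5)*z = 9 + 0.5*(-0.4106 - 0.8644)
z^{k+1} = 1.8583
Step 3: u-update.
u^{k+1} = -0.8644 - 0.4106 - 1.8583 = -3.1333
Step 4: Primal residual = |-0.4106 - 1.8583| = 2.2689


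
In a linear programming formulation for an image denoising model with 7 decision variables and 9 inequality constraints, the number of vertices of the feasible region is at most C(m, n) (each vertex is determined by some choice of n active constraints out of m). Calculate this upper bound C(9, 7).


Each vertex corresponds to some choice of n active constraints out of m, so the number of vertices is at most C(m, n) = m! / (n!(m-n)!).
m = 9, n = 7
Numerator: 9 * 8 * 7 * 6 * 5 * 4 * 3
Denominator: 7! = 5040
C(9, 7) = 36


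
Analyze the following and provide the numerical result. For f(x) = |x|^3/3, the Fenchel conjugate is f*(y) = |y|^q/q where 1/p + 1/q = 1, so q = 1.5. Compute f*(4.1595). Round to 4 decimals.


The conjugate exponent q satisfies 1/p + 1/q = 1.
p = 3, so q = 3/(3 - 1) = 1.5
|y|^q = 4.1595^1.5 = 8.4832
f*(4.1595) = 8.4832 / 1.5 = 5.6555


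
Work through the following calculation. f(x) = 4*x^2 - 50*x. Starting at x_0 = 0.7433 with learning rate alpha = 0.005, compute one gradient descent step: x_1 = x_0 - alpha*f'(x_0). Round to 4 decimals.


We compute the gradient at x_0 and apply the update.
f'(x) = 8*x - 50
f'(0.7433) = 8*0.7433 - 50 = -44.0536
x_1 = 0.7433 - 0.005*-44.0536 = 0.9636


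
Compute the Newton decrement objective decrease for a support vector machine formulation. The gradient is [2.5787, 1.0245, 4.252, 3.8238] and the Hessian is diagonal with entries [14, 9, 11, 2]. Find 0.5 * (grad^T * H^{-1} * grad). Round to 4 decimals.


Step 1: H is diagonal, so H^(-1) * g = [0.1842, 0.1138, 0.3865, 1.9119].
Step 2: g^T H^(-1) g = sum_i g_i^2 / H_ii
  = (2.5787)^2/14 + (1.0245)^2/9 + (4.252)^2/11 + (3.8238)^2/2
  = 0.475 + 0.1166 + 1.6436 + 7.3107 = 9.5459
Step 3: Objective decrease = 0.5 * g^T H^(-1) g = 4.773


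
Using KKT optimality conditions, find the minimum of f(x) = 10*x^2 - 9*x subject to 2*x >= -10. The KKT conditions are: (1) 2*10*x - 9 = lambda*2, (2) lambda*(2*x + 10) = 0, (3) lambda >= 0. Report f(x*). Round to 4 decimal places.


Step 1: Try lambda = 0 (constraint inactive).
Stationarity: 2*10*x - 9 = 0
x* = 9/(2*10) = 0.45
Check constraint: 2*0.45 = 0.9 >= -10 -- satisfied.
Step 2: Compute optimal value.
f(x*) = 10*0.45^2 - 9*0.45 = -2.025


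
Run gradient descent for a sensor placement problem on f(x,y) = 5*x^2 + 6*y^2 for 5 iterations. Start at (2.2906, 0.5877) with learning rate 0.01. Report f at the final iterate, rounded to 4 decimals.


Gradient descent on f(x,y) = 5*x^2 + 6*y^2.
Starting point: (2.2906, 0.5877), alpha = 0.01
Step 1: grad_x = 2*5*2.2906 = 22.906, grad_y = 2*6*0.5877 = 7.0524
  x_1 = 2.2906 - 0.01*22.906 = 2.0615
  y_1 = 0.5877 - 0.01*7.0524 = 0.5172
Step 2: grad_x = 2*5*2.0615 = 20.6154, grad_y = 2*6*0.5172 = 6.2061
  x_2 = 2.0615 - 0.01*20.6154 = 1.8554
  y_2 = 0.5172 - 0.01*6.2061 = 0.4551
Step 3: grad_x = 2*5*1.8554 = 18.5539, grad_y = 2*6*0.4551 = 5.4614
  x_3 = 1.8554 - 0.01*18.5539 = 1.6698
  y_3 = 0.4551 - 0.01*5.4614 = 0.4005
Step 4: grad_x = 2*5*1.6698 = 16.6985, grad_y = 2*6*0.4005 = 4.806
  x_4 = 1.6698 - 0.01*16.6985 = 1.5029
  y_4 = 0.4005 - 0.01*4.806 = 0.3524
Step 5: grad_x = 2*5*1.5029 = 15.0286, grad_y = 2*6*0.3524 = 4.2293
  x_5 = 1.5029 - 0.01*15.0286 = 1.3526
  y_5 = 0.3524 - 0.01*4.2293 = 0.3101
f(1.3526, 0.3101) = 5*1.3526^2 + 6*0.3101^2 = 9.7245


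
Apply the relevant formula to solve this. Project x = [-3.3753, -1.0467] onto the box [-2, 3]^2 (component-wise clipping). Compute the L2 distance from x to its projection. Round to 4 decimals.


Project each component onto [-2, 3].
clip(-3.3753) = -2.0, clip(-1.0467) = -1.0467
Projection = [-2.0, -1.0467]
Squared diffs: [1.8915, 0.0]
Distance = sqrt(1.8915) = 1.3753


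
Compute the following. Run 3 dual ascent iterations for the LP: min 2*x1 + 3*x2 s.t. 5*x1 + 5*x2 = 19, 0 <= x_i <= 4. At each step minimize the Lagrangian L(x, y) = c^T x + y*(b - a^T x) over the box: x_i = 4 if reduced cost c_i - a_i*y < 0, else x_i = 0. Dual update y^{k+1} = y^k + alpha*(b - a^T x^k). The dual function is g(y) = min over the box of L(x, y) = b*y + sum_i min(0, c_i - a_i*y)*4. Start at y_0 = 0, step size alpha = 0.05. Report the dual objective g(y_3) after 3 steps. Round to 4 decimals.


Dual ascent for LP: min 2*x1 + 3*x2, 5*x1 + 5*x2 = 19, 0 <= x_i <= 4
Step 1: y^k = 0.0, reduced costs: (2.0, 3.0)
  x^k = (0.0, 0.0), subgradient = b - a^T x = 19.0
  y^{k+1} = 0.0 + 0.05*19.0 = 0.95
Step 2: y^k = 0.95, reduced costs: (-2.75, -1.75)
  x^k = (4.0, 4.0), subgradient = b - a^T x = -21.0
  y^{k+1} = 0.95 + 0.05*-21.0 = -0.1
Step 3: y^k = -0.1, reduced costs: (2.5, 3.5)
  x^k = (0.0, 0.0), subgradient = b - a^T x = 19.0
  y^{k+1} = -0.1 + 0.05*19.0 = 0.85
Dual objective at y_3 = 0.85: reduced costs (-2.25, -1.25), box minimizer x = (4.0, 4.0)
g(y_3) = b*y + (c1 - a1*y)*x1 + (c2 - a2*y)*x2 = 19*0.85 + (-2.25)*4.0 + (-1.25)*4.0 = 16.15 - 9.0 - 5.0 = 2.15


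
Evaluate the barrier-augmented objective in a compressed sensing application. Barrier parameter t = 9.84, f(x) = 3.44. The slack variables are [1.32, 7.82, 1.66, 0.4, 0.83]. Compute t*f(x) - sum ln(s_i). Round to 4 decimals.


Step 1: Compute log-barrier.
ln values: [0.2776, 2.0567, 0.5068, -0.9163, -0.1863]
phi = -(0.2776 + 2.0567 + 0.5068 - 0.9163 - 0.1863) = -1.7385
Step 2: Compute augmented objective.
t*f(x) = 9.84*3.44 = 33.8496
Total = 33.8496 - 1.7385 = 32.1111


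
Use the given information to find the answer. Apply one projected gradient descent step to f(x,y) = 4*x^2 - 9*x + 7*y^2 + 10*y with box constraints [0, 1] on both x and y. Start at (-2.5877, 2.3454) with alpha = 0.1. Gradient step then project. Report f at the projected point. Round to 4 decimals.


Step 1: Compute gradient at (-2.5877, 2.3454).
grad_x = 2*4*-2.5877 - 9 = -29.7016
grad_y = 2*7*2.3454 + 10 = 42.8356
Step 2: Gradient step.
x_raw = -2.5877 - 0.1*-29.7016 = 0.3825
y_raw = 2.3454 - 0.1*42.8356 = -1.9382
Step 3: Project onto [0, 1].
x_proj = clip(0.3825) = 0.3825
y_proj = clip(-1.9382) = 0.0
Step 4: Evaluate f.
f(0.3825, 0.0) = -2.857


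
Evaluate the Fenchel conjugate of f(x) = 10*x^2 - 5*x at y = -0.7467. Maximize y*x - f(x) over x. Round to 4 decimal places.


f*(y) = sup_x {y*x - a*x^2 - b*x} = sup_x {(y-b)*x - a*x^2}
FOC: (y - b) - 2a*x = 0 => x* = (y - b)/(2a)
x* = (-0.7467 + 5)/(2*10) = 0.2127
f*(-0.7467) = (y-b)^2/(4a) = (-0.7467 + 5)^2/(4*10)
= 18.0906/40 = 0.4523


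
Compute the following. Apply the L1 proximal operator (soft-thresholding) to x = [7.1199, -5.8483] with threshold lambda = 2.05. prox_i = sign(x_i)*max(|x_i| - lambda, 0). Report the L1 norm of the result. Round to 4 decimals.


Soft-thresholding with lambda = 2.05:
prox(7.1199) = sign(7.1199)*max(|7.1199| - 2.05, 0) = 5.0699
prox(-5.8483) = sign(-5.8483)*max(|-5.8483| - 2.05, 0) = -3.7983
prox(x) = [5.0699, -3.7983]
||prox(x)||_1 = 5.0699 + 3.7983 = 8.8682


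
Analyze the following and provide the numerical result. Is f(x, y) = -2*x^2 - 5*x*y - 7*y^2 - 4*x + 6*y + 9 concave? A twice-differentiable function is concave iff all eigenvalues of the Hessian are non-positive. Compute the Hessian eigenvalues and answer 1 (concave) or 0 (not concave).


The Hessian of f(x,y) = -2*x^2 - 5*x*y - 7*y^2 - 4*x + 6*y + 9 is:
H = [[-4, -5], [-5, -14]]
Trace = -4 - 14 = -18
Determinant = -4*-14 - (-5)^2 = 31
Discriminant = (-18)^2 - 4*31 = 200.0
Eigenvalues: lambda_1 = -16.0711, lambda_2 = -1.9289
The function is concave.

1


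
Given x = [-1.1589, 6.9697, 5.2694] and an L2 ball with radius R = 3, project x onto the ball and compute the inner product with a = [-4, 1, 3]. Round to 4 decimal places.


Step 1: Compute ||x|| (intermediates to 6 decimals).
||x|| = sqrt((-1.1589)^2 + 6.9697^2 + 5.2694^2) = 8.813986
Step 2: Project.
Since ||x|| > R, scale = R/||x|| = 3/8.813986 = 0.340368, proj(x) = scale * x
proj(x) = [-0.394452, 2.372263, 1.793535]
Step 3: Dot product.
a^T * proj(x) = -4*(-0.394452) + 1*2.372263 + 3*1.793535 = 9.3307


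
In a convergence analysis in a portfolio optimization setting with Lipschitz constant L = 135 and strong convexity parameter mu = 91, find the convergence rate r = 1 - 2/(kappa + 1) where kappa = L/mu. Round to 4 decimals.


Step 1: Compute the condition number.
kappa = L/mu = 135/91 = 1.4835
Step 2: Compute the convergence rate.
r = 1 - 2/(kappa + 1) = 1 - 2*mu/(L + mu) = (L - mu)/(L + mu) = 44/226 = 0.1947


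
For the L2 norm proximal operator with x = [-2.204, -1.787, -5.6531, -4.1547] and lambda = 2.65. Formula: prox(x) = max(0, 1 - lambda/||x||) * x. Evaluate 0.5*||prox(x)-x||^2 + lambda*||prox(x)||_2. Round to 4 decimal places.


Step 1: Compute ||x||.
||x|| = 7.5677
Step 2: Compute scaling factor.
scale = max(0, 1 - 2.65/7.5677) = 0.6498
Step 3: prox(x) = [-1.4322, -1.1612, -3.6735, -2.6998]
||prox(x)|| = 4.9177
Step 4: Proximal objective.
0.5*||prox-x||^2 = 3.5113
lambda*||prox|| = 13.0319
Total = 16.5432


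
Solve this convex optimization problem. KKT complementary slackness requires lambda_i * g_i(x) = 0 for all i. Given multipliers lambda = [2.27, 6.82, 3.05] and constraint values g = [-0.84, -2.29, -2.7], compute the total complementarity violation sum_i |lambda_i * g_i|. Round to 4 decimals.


KKT complementary slackness check:
lambda_1 * g_1 = 2.27 * -0.84 = -1.9068
lambda_2 * g_2 = 6.82 * -2.29 = -15.6178
lambda_3 * g_3 = 3.05 * -2.7 = -8.235
Total violation = 1.9068 + 15.6178 + 8.235 = 25.7596


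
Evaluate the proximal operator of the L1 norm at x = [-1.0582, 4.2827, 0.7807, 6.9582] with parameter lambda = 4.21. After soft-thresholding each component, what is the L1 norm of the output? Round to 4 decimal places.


Soft-thresholding with lambda = 4.21:
prox(-1.0582) = sign(-1.0582)*max(|-1.0582| - 4.21, 0) = 0.0
prox(4.2827) = sign(4.2827)*max(|4.2827| - 4.21, 0) = 0.0727
prox(0.7807) = sign(0.7807)*max(|0.7807| - 4.21, 0) = 0.0
prox(6.9582) = sign(6.9582)*max(|6.9582| - 4.21, 0) = 2.7482
prox(x) = [0.0, 0.0727, 0.0, 2.7482]
||prox(x)||_1 = 0.0 + 0.0727 + 0.0 + 2.7482 = 2.8209


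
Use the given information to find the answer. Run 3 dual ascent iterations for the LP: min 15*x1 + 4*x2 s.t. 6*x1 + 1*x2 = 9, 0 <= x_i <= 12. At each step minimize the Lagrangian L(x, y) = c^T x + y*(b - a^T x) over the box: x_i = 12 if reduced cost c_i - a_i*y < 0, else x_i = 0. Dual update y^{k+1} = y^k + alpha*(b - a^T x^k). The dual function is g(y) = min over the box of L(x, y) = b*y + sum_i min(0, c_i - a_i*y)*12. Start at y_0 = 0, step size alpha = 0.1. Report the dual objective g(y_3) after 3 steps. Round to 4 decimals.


Dual ascent for LP: min 15*x1 + 4*x2, 6*x1 + 1*x2 = 9, 0 <= x_i <= 12
Step 1: y^k = 0.0, reduced costs: (15.0, 4.0)
  x^k = (0.0, 0.0), subgradient = b - a^T x = 9.0
  y^{k+1} = 0.0 + 0.1*9.0 = 0.9
Step 2: y^k = 0.9, reduced costs: (9.6, 3.1)
  x^k = (0.0, 0.0), subgradient = b - a^T x = 9.0
  y^{k+1} = 0.9 + 0.1*9.0 = 1.8
Step 3: y^k = 1.8, reduced costs: (4.2, 2.2)
  x^k = (0.0, 0.0), subgradient = b - a^T x = 9.0
  y^{k+1} = 1.8 + 0.1*9.0 = 2.7
Dual objective at y_3 = 2.7: reduced costs (-1.2, 1.3), box minimizer x = (12.0, 0.0)
g(y_3) = b*y + (c1 - a1*y)*x1 + (c2 - a2*y)*x2 = 9*2.7 + (-1.2)*12.0 + 1.3*0.0 = 24.3 - 14.4 + 0.0 = 9.9


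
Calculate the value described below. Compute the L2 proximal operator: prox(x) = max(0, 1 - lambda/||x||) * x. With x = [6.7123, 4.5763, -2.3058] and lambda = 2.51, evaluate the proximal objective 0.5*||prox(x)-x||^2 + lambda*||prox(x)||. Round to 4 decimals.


Step 1: Compute ||x||.
||x|| = 8.4448
Step 2: Compute scaling factor.
scale = max(0, 1 - 2.51/8.4448) = 0.7028
Step 3: prox(x) = [4.7172, 3.2161, -1.6205]
||prox(x)|| = 5.9348
Step 4: Proximal objective.
0.5*||prox-x||^2 = 3.1501
lambda*||prox|| = 14.8963
Total = 18.0463


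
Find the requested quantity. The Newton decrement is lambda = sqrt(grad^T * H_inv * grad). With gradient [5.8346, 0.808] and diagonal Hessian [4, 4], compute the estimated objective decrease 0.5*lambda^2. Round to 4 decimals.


Step 1: H is diagonal, so H^(-1) * g = [1.4587, 0.202].
Step 2: g^T H^(-1) g = sum_i g_i^2 / H_ii
  = (5.8346)^2/4 + (0.808)^2/4
  = 8.5106 + 0.1632 = 8.6739
Step 3: Objective decrease = 0.5 * g^T H^(-1) g = 4.3369


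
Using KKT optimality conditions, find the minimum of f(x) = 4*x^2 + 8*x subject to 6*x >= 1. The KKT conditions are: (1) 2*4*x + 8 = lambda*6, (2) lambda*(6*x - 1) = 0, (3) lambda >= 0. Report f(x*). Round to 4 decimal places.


Step 1: Try lambda = 0 (constraint inactive).
x_unc = -8/(2*4) = -1.0
Check: 6*-1.0 = -6.0 < 1 -- violated!
Step 2: Constraint must be active: 6*x = 1
x* = 1/6 = 0.1667 (rounded; the exact value 1/6 is used below)
lambda = (2*4*(1/6) + 8)/6 = 1.5556
Step 3: Compute optimal value.
f(x*) = 4*(1/6)^2 + 8*(1/6) = 1.4444


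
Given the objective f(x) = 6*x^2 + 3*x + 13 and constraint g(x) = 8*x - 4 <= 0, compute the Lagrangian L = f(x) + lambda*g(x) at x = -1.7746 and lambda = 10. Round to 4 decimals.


Step 1: Evaluate f(x).
f(-1.7746) = 6*(-1.7746)^2 + 3*(-1.7746) + 13 = 26.5714
Step 2: Evaluate g(x).
g(-1.7746) = 8*-1.7746 - 4 = -18.1968
Step 3: Compute Lagrangian.
L = 26.5714 + 10*-18.1968 = -155.3966


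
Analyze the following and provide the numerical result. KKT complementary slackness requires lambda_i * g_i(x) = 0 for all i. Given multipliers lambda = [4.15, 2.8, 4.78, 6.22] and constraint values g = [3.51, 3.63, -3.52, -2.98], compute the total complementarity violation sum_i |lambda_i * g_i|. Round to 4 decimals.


KKT complementary slackness check:
lambda_1 * g_1 = 4.15 * 3.51 = 14.5665
lambda_2 * g_2 = 2.8 * 3.63 = 10.164
lambda_3 * g_3 = 4.78 * -3.52 = -16.8256
lambda_4 * g_4 = 6.22 * -2.98 = -18.5356
Total violation = 14.5665 + 10.164 + 16.8256 + 18.5356 = 60.0917


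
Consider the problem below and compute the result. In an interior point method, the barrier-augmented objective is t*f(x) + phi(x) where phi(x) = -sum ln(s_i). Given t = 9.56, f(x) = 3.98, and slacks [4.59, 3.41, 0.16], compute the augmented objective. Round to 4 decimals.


Step 1: Compute log-barrier.
ln values: [1.5239, 1.2267, -1.8326]
phi = -(1.5239 + 1.2267 - 1.8326) = -0.918
Step 2: Compute augmented objective.
t*f(x) = 9.56*3.98 = 38.0488
Total = 38.0488 - 0.918 = 37.1308


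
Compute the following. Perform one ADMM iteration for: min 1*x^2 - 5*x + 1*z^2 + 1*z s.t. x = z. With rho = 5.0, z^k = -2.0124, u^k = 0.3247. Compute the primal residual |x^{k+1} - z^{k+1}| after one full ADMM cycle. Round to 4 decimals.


ADMM iteration with rho = 5.0, z^k = -2.0124, u^k = 0.3247
Step 1: x-update.
Minimize 1*x^2 - 5*x + (5.0/2)*(x + 2.0124 + 0.3247)^2
FOC: (2*1 + 5.0)*x = 5 + 5.0*(-2.0124 - 0.3247)
x^{k+1} = -0.9551
Step 2: z-update.
Minimize 1*z^2 + 1*z + (5.0/2)*(-0.9551 - z + 0.3247)^2
FOC: (2*1 + 5.0)*z = -1 + 5.0*(-0.9551 + 0.3247)
z^{k+1} = -0.5931
Step 3: u-update.
u^{k+1} = 0.3247 - 0.9551 + 0.5931 = -0.0372
Step 4: Primal residual = |-0.9551 + 0.5931| = 0.3619


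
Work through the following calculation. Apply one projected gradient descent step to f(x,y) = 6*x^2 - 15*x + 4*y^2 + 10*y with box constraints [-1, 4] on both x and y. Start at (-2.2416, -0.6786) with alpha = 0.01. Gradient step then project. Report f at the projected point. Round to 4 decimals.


Step 1: Compute gradient at (-2.2416, -0.6786).
grad_x = 2*6*-2.2416 - 15 = -41.8992
grad_y = 2*4*-0.6786 + 10 = 4.5712
Step 2: Gradient step.
x_raw = -2.2416 - 0.01*-41.8992 = -1.8226
y_raw = -0.6786 - 0.01*4.5712 = -0.7243
Step 3: Project onto [-1, 4].
x_proj = clip(-1.8226) = -1.0
y_proj = clip(-0.7243) = -0.7243
Step 4: Evaluate f.
f(-1.0, -0.7243) = 15.8554


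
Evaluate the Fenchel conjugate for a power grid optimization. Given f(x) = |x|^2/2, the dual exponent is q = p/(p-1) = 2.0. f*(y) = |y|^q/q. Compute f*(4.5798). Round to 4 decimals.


The conjugate exponent q satisfies 1/p + 1/q = 1.
p = 2, so q = 2/(2 - 1) = 2.0
|y|^q = 4.5798^2.0 = 20.9746
f*(4.5798) = 20.9746 / 2.0 = 10.4873


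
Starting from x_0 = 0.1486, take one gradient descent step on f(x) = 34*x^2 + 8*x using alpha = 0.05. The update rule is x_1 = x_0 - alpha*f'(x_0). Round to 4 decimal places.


We compute the gradient at x_0 and apply the update.
f'(x) = 68*x + 8
f'(0.1486) = 68*0.1486 + 8 = 18.1048
x_1 = 0.1486 - 0.05*18.1048 = -0.7566


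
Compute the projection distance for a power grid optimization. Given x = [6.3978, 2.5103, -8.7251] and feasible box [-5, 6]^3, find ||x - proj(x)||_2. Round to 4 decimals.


Project each component onto [-5, 6].
clip(6.3978) = 6.0, clip(2.5103) = 2.5103, clip(-8.7251) = -5.0
Projection = [6.0, 2.5103, -5.0]
Squared diffs: [0.1582, 0.0, 13.8764]
Distance = sqrt(14.0346) = 3.7463


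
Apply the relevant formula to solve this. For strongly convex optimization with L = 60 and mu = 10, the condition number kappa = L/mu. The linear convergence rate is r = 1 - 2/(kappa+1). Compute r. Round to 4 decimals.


Step 1: Compute the condition number.
kappa = L/mu = 60/10 = 6.0
Step 2: Compute the convergence rate.
r = 1 - 2/(kappa + 1) = 1 - 2*mu/(L + mu) = (L - mu)/(L + mu) = 50/70 = 0.7143


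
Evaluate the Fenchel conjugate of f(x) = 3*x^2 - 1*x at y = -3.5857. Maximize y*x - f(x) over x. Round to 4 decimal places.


f*(y) = sup_x {y*x - a*x^2 - b*x} = sup_x {(y-b)*x - a*x^2}
FOC: (y - b) - 2a*x = 0 => x* = (y - b)/(2a)
x* = (-3.5857 + 1)/(2*3) = -0.431
f*(-3.5857) = (y-b)^2/(4a) = (-3.5857 + 1)^2/(4*3)
= 6.6858/12 = 0.5572


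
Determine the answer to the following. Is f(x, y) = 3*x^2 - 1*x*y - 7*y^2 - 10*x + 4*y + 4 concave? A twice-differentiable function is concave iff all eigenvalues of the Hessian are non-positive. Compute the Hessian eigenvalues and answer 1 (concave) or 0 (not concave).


The Hessian of f(x,y) = 3*x^2 - 1*x*y - 7*y^2 - 10*x + 4*y + 4 is:
H = [[6, -1], [-1, -14]]
Trace = 6 - 14 = -8
Determinant = 6*-14 - (-1)^2 = -85
Discriminant = (-8)^2 - 4*-85 = 404.0
Eigenvalues: lambda_1 = -14.0499, lambda_2 = 6.0499
The function is not concave.

0


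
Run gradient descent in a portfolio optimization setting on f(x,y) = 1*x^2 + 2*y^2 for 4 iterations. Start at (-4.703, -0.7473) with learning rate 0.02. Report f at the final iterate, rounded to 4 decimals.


Gradient descent on f(x,y) = 1*x^2 + 2*y^2.
Starting point: (-4.703, -0.7473), alpha = 0.02
Step 1: grad_x = 2*1*-4.703 = -9.406, grad_y = 2*2*-0.7473 = -2.9892
  x_1 = -4.703 - 0.02*-9.406 = -4.5149
  y_1 = -0.7473 - 0.02*-2.9892 = -0.6875
Step 2: grad_x = 2*1*-4.5149 = -9.0298, grad_y = 2*2*-0.6875 = -2.7501
  x_2 = -4.5149 - 0.02*-9.0298 = -4.3343
  y_2 = -0.6875 - 0.02*-2.7501 = -0.6325
Step 3: grad_x = 2*1*-4.3343 = -8.6686, grad_y = 2*2*-0.6325 = -2.5301
  x_3 = -4.3343 - 0.02*-8.6686 = -4.1609
  y_3 = -0.6325 - 0.02*-2.5301 = -0.5819
Step 4: grad_x = 2*1*-4.1609 = -8.3218, grad_y = 2*2*-0.5819 = -2.3277
  x_4 = -4.1609 - 0.02*-8.3218 = -3.9945
  y_4 = -0.5819 - 0.02*-2.3277 = -0.5354
f(-3.9945, -0.5354) = 1*(-3.9945)^2 + 2*(-0.5354)^2 = 16.5291


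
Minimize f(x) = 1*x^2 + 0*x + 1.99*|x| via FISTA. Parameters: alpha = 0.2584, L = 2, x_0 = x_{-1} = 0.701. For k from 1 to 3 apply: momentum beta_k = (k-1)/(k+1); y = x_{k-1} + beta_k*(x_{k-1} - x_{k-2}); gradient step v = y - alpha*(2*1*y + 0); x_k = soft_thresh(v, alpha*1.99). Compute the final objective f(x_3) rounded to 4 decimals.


FISTA on f(x) = 1*x^2 + 0*x + 1.99*|x|
L = 2, alpha = 0.2584
Iteration 1: beta = 0.0, y = 0.701 + 0.0*(0.701 - 0.701) = 0.701
  grad(y) = 1.402, v = y - alpha*grad = 0.3387
  prox(v) = soft_thresh(0.3387, 0.5142) = 0.0
Iteration 2: beta = 0.3333, y = 0.0 + 0.3333*(0.0 - 0.701) = -0.2337
  grad(y) = -0.4673, v = y - alpha*grad = -0.1129
  prox(v) = soft_thresh(-0.1129, 0.5142) = 0.0
Iteration 3: beta = 0.5, y = 0.0 + 0.5*(0.0 - 0.0) = 0.0
  grad(y) = 0.0, v = y - alpha*grad = 0.0
  prox(v) = soft_thresh(0.0, 0.5142) = 0.0
f(x_3) = 1*0.0^2 + 0*0.0 + 1.99*|0.0| = 0.0


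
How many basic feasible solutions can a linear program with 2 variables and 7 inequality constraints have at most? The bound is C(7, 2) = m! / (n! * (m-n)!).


Each vertex corresponds to some choice of n active constraints out of m, so the number of vertices is at most C(m, n) = m! / (n!(m-n)!).
m = 7, n = 2
Numerator: 7 * 6
Denominator: 2! = 2
C(7, 2) = 21


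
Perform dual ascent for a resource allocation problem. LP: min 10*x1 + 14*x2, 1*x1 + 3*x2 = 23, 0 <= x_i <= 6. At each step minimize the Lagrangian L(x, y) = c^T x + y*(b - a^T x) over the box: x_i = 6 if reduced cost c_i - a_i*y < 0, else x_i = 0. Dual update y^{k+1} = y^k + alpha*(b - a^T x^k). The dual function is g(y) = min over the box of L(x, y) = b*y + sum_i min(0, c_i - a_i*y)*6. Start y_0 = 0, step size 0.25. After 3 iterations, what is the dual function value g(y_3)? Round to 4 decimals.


Dual ascent for LP: min 10*x1 + 14*x2, 1*x1 + 3*x2 = 23, 0 <= x_i <= 6
Step 1: y^k = 0.0, reduced costs: (10.0, 14.0)
  x^k = (0.0, 0.0), subgradient = b - a^T x = 23.0
  y^{k+1} = 0.0 + 0.25*23.0 = 5.75
Step 2: y^k = 5.75, reduced costs: (4.25, -3.25)
  x^k = (0.0, 6.0), subgradient = b - a^T x = 5.0
  y^{k+1} = 5.75 + 0.25*5.0 = 7.0
Step 3: y^k = 7.0, reduced costs: (3.0, -7.0)
  x^k = (0.0, 6.0), subgradient = b - a^T x = 5.0
  y^{k+1} = 7.0 + 0.25*5.0 = 8.25
Dual objective at y_3 = 8.25: reduced costs (1.75, -10.75), box minimizer x = (0.0, 6.0)
g(y_3) = b*y + (c1 - a1*y)*x1 + (c2 - a2*y)*x2 = 23*8.25 + 1.75*0.0 + (-10.75)*6.0 = 189.75 + 0.0 - 64.5 = 125.25


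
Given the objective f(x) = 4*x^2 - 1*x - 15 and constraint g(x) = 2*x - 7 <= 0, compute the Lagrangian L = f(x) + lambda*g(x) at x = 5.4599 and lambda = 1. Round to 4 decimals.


Step 1: Evaluate f(x).
f(5.4599) = 4*5.4599^2 - 1*5.4599 - 15 = 98.7821
Step 2: Evaluate g(x).
g(5.4599) = 2*5.4599 - 7 = 3.9198
Step 3: Compute Lagrangian.
L = 98.7821 + 1*3.9198 = 102.7019


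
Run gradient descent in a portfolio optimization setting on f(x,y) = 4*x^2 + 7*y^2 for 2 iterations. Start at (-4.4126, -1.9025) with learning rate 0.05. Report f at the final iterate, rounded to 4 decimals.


Gradient descent on f(x,y) = 4*x^2 + 7*y^2.
Starting point: (-4.4126, -1.9025), alpha = 0.05
Step 1: grad_x = 2*4*-4.4126 = -35.3008, grad_y = 2*7*-1.9025 = -26.635
  x_1 = -4.4126 - 0.05*-35.3008 = -2.6476
  y_1 = -1.9025 - 0.05*-26.635 = -0.5708
Step 2: grad_x = 2*4*-2.6476 = -21.1805, grad_y = 2*7*-0.5708 = -7.9905
  x_2 = -2.6476 - 0.05*-21.1805 = -1.5885
  y_2 = -0.5708 - 0.05*-7.9905 = -0.1712
f(-1.5885, -0.1712) = 4*(-1.5885)^2 + 7*(-0.1712)^2 = 10.299


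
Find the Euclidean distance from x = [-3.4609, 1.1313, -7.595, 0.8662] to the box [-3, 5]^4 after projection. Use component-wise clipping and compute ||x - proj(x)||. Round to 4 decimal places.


Project each component onto [-3, 5].
clip(-3.4609) = -3.0, clip(1.1313) = 1.1313, clip(-7.595) = -3.0, clip(0.8662) = 0.8662
Projection = [-3.0, 1.1313, -3.0, 0.8662]
Squared diffs: [0.2124, 0.0, 21.114, 0.0]
Distance = sqrt(21.3264) = 4.6181


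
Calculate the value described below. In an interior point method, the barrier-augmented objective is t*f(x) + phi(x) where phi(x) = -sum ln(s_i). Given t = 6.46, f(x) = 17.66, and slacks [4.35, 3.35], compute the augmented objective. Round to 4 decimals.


Step 1: Compute log-barrier.
ln values: [1.4702, 1.209]
phi = -(1.4702 + 1.209) = -2.6791
Step 2: Compute augmented objective.
t*f(x) = 6.46*17.66 = 114.0836
Total = 114.0836 - 2.6791 = 111.4045


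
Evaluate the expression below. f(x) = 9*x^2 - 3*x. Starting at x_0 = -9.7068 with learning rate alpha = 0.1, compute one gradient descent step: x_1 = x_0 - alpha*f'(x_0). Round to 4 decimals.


We compute the gradient at x_0 and apply the update.
f'(x) = 18*x - 3
f'(-9.7068) = 18*-9.7068 - 3 = -177.7224
x_1 = -9.7068 - 0.1*-177.7224 = 8.0654


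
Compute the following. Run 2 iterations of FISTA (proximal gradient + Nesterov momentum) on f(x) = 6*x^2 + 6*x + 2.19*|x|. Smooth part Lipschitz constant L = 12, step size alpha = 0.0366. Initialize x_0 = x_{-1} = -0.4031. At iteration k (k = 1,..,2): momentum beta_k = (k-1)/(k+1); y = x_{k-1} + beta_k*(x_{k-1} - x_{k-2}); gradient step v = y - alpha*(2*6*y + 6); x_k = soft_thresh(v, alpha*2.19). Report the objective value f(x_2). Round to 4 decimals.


FISTA on f(x) = 6*x^2 + 6*x + 2.19*|x|
L = 12, alpha = 0.0366
Iteration 1: beta = 0.0, y = -0.4031 + 0.0*(-0.4031 + 0.4031) = -0.4031
  grad(y) = 1.1628, v = y - alpha*grad = -0.4457
  prox(v) = soft_thresh(-0.4457, 0.0802) = -0.3655
Iteration 2: beta = 0.3333, y = -0.3655 + 0.3333*(-0.3655 + 0.4031) = -0.353
  grad(y) = 1.7643, v = y - alpha*grad = -0.4175
  prox(v) = soft_thresh(-0.4175, 0.0802) = -0.3374
f(x_2) = 6*(-0.3374)^2 + 6*(-0.3374) + 2.19*|-0.3374| = -0.6025


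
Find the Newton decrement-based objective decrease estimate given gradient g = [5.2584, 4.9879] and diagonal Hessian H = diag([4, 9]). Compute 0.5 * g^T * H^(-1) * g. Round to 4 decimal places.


Step 1: H is diagonal, so H^(-1) * g = [1.3146, 0.5542].
Step 2: g^T H^(-1) g = sum_i g_i^2 / H_ii
  = (5.2584)^2/4 + (4.9879)^2/9
  = 6.9127 + 2.7643 = 9.677
Step 3: Objective decrease = 0.5 * g^T H^(-1) g = 4.8385


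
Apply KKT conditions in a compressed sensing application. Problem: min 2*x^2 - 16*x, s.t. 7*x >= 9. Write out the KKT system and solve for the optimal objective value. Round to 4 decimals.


Step 1: Try lambda = 0 (constraint inactive).
Stationarity: 2*2*x - 16 = 0
x* = 16/(2*2) = 4.0
Check constraint: 7*4.0 = 28.0 >= 9 -- satisfied.
Step 2: Compute optimal value.
f(x*) = 2*4.0^2 - 16*4.0 = -32.0


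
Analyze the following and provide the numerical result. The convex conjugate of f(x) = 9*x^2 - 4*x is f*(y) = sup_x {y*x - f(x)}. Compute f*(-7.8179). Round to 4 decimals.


f*(y) = sup_x {y*x - a*x^2 - b*x} = sup_x {(y-b)*x - a*x^2}
FOC: (y - b) - 2a*x = 0 => x* = (y - b)/(2a)
x* = (-7.8179 + 4)/(2*9) = -0.2121
f*(-7.8179) = (y-b)^2/(4a) = (-7.8179 + 4)^2/(4*9)
= 14.5764/36 = 0.4049


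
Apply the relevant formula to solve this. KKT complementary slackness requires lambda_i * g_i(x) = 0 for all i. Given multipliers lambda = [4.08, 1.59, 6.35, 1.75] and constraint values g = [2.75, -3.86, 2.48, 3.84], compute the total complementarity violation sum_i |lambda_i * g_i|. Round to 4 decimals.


KKT complementary slackness check:
lambda_1 * g_1 = 4.08 * 2.75 = 11.22
lambda_2 * g_2 = 1.59 * -3.86 = -6.1374
lambda_3 * g_3 = 6.35 * 2.48 = 15.748
lambda_4 * g_4 = 1.75 * 3.84 = 6.72
Total violation = 11.22 + 6.1374 + 15.748 + 6.72 = 39.8254


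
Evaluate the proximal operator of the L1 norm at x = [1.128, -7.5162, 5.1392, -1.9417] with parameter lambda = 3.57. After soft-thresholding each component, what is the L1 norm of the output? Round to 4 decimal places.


Soft-thresholding with lambda = 3.57:
prox(1.128) = sign(1.128)*max(|1.128| - 3.57, 0) = 0.0
prox(-7.5162) = sign(-7.5162)*max(|-7.5162| - 3.57, 0) = -3.9462
prox(5.1392) = sign(5.1392)*max(|5.1392| - 3.57, 0) = 1.5692
prox(-1.9417) = sign(-1.9417)*max(|-1.9417| - 3.57, 0) = 0.0
prox(x) = [0.0, -3.9462, 1.5692, 0.0]
||prox(x)||_1 = 0.0 + 3.9462 + 1.5692 + 0.0 = 5.5154


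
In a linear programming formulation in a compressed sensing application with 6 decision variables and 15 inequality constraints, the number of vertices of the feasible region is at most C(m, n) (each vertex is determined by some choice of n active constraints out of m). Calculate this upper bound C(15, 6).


Each vertex corresponds to some choice of n active constraints out of m, so the number of vertices is at most C(m, n) = m! / (n!(m-n)!).
m = 15, n = 6
Numerator: 15 * 14 * 13 * 12 * 11 * 10
Denominator: 6! = 720
C(15, 6) = 5005


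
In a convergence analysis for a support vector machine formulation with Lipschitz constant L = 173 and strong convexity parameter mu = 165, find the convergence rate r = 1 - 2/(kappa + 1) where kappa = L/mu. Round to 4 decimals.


Step 1: Compute the condition number.
kappa = L/mu = 173/165 = 1.0485
Step 2: Compute the convergence rate.
r = 1 - 2/(kappa + 1) = 1 - 2*mu/(L + mu) = (L - mu)/(L + mu) = 8/338 = 0.0237


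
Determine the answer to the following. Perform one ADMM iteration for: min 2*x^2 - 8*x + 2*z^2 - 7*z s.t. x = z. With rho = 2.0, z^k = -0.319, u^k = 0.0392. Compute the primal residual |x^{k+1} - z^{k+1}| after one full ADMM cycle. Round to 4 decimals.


ADMM iteration with rho = 2.0, z^k = -0.319, u^k = 0.0392
Step 1: x-update.
Minimize 2*x^2 - 8*x + (2.0/2)*(x + 0.319 + 0.0392)^2
FOC: (2*2 + 2.0)*x = 8 + 2.0*(-0.319 - 0.0392)
x^{k+1} = 1.2139
Step 2: z-update.
Minimize 2*z^2 - 7*z + (2.0/2)*(1.2139 - z + 0.0392)^2
FOC: (2*2 + 2.0)*z = 7 + 2.0*(1.2139 + 0.0392)
z^{k+1} = 1.5844
Step 3: u-update.
u^{k+1} = 0.0392 + 1.2139 - 1.5844 = -0.3312
Step 4: Primal residual = |1.2139 - 1.5844| = 0.3704


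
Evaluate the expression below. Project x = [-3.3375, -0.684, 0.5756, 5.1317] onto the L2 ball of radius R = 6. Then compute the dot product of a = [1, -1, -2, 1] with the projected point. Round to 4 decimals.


Step 1: Compute ||x|| (intermediates to 6 decimals).
||x|| = sqrt((-3.3375)^2 + (-0.684)^2 + 0.5756^2 + 5.1317^2) = 6.186471
Step 2: Project.
Since ||x|| > R, scale = R/||x|| = 6/6.186471 = 0.969858, proj(x) = scale * x
proj(x) = [-3.236901, -0.663383, 0.55825, 4.97702]
Step 3: Dot product.
a^T * proj(x) = 1*(-3.236901) - 1*(-0.663383) - 2*0.55825 + 1*4.97702 = 1.287


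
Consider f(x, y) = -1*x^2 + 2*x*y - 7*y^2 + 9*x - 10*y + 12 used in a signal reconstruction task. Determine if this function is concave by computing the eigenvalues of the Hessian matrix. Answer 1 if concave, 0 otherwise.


The Hessian of f(x,y) = -1*x^2 + 2*x*y - 7*y^2 + 9*x - 10*y + 12 is:
H = [[-2, 2], [2, -14]]
Trace = -2 - 14 = -16
Determinant = -2*-14 - (2)^2 = 24
Discriminant = (-16)^2 - 4*24 = 160.0
Eigenvalues: lambda_1 = -14.3246, lambda_2 = -1.6754
The function is concave.

1


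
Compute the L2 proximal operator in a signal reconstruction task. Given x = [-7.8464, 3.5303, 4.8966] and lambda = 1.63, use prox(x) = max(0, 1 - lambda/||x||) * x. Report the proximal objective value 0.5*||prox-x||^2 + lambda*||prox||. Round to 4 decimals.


Step 1: Compute ||x||.
||x|| = 9.8998
Step 2: Compute scaling factor.
scale = max(0, 1 - 1.63/9.8998) = 0.8353
Step 3: prox(x) = [-6.5545, 2.949, 4.0904]
||prox(x)|| = 8.2698
Step 4: Proximal objective.
0.5*||prox-x||^2 = 1.3285
lambda*||prox|| = 13.4798
Total = 14.8082


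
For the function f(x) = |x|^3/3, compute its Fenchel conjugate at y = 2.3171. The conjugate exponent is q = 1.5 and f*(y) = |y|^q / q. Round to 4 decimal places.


The conjugate exponent q satisfies 1/p + 1/q = 1.
p = 3, so q = 3/(3 - 1) = 1.5
|y|^q = 2.3171^1.5 = 3.5271
f*(2.3171) = 3.5271 / 1.5 = 2.3514


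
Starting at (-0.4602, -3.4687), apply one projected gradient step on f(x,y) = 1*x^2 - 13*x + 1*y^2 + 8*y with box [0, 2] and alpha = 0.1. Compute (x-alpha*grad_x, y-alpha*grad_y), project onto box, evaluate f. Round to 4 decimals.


Step 1: Compute gradient at (-0.4602, -3.4687).
grad_x = 2*1*-0.4602 - 13 = -13.9204
grad_y = 2*1*-3.4687 + 8 = 1.0626
Step 2: Gradient step.
x_raw = -0.4602 - 0.1*-13.9204 = 0.9318
y_raw = -3.4687 - 0.1*1.0626 = -3.575
Step 3: Project onto [0, 2].
x_proj = clip(0.9318) = 0.9318
y_proj = clip(-3.575) = 0.0
Step 4: Evaluate f.
f(0.9318, 0.0) = -11.2456


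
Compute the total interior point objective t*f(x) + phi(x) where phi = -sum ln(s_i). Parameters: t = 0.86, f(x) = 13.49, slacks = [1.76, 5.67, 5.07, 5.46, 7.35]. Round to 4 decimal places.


Step 1: Compute log-barrier.
ln values: [0.5653, 1.7352, 1.6233, 1.6974, 1.9947]
phi = -(0.5653 + 1.7352 + 1.6233 + 1.6974 + 1.9947) = -7.616
Step 2: Compute augmented objective.
t*f(x) = 0.86*13.49 = 11.6014
Total = 11.6014 - 7.616 = 3.9854


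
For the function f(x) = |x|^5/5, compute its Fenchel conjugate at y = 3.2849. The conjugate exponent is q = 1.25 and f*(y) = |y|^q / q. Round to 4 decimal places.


The conjugate exponent q satisfies 1/p + 1/q = 1.
p = 5, so q = 5/(5 - 1) = 1.25
|y|^q = 3.2849^1.25 = 4.4223
f*(3.2849) = 4.4223 / 1.25 = 3.5379


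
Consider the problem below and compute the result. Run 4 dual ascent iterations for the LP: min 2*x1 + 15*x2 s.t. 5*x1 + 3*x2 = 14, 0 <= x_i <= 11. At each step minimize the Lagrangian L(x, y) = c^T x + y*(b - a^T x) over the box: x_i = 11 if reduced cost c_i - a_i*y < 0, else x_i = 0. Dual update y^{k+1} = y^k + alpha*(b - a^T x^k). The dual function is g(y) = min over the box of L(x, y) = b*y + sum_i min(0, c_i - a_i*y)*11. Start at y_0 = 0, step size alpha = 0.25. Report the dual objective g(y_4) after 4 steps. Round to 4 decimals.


Dual ascent for LP: min 2*x1 + 15*x2, 5*x1 + 3*x2 = 14, 0 <= x_i <= 11
Step 1: y^k = 0.0, reduced costs: (2.0, 15.0)
  x^k = (0.0, 0.0), subgradient = b - a^T x = 14.0
  y^{k+1} = 0.0 + 0.25*14.0 = 3.5
Step 2: y^k = 3.5, reduced costs: (-15.5, 4.5)
  x^k = (11.0, 0.0), subgradient = b - a^T x = -41.0
  y^{k+1} = 3.5 + 0.25*-41.0 = -6.75
Step 3: y^k = -6.75, reduced costs: (35.75, 35.25)
  x^k = (0.0, 0.0), subgradient = b - a^T x = 14.0
  y^{k+1} = -6.75 + 0.25*14.0 = -3.25
Step 4: y^k = -3.25, reduced costs: (18.25, 24.75)
  x^k = (0.0, 0.0), subgradient = b - a^T x = 14.0
  y^{k+1} = -3.25 + 0.25*14.0 = 0.25
Dual objective at y_4 = 0.25: reduced costs (0.75, 14.25), box minimizer x = (0.0, 0.0)
g(y_4) = b*y + (c1 - a1*y)*x1 + (c2 - a2*y)*x2 = 14*0.25 + 0.75*0.0 + 14.25*0.0 = 3.5 + 0.0 + 0.0 = 3.5


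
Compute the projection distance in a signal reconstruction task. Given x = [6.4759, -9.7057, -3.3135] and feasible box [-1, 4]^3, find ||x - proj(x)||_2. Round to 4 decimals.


Project each component onto [-1, 4].
clip(6.4759) = 4.0, clip(-9.7057) = -1.0, clip(-3.3135) = -1.0
Projection = [4.0, -1.0, -1.0]
Squared diffs: [6.1301, 75.7892, 5.3523]
Distance = sqrt(87.2716) = 9.3419


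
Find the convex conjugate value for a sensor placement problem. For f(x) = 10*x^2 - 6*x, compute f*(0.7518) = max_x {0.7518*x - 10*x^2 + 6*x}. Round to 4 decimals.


f*(y) = sup_x {y*x - a*x^2 - b*x} = sup_x {(y-b)*x - a*x^2}
FOC: (y - b) - 2a*x = 0 => x* = (y - b)/(2a)
x* = (0.7518 + 6)/(2*10) = 0.3376
f*(0.7518) = (y-b)^2/(4a) = (0.7518 + 6)^2/(4*10)
= 45.5868/40 = 1.1397


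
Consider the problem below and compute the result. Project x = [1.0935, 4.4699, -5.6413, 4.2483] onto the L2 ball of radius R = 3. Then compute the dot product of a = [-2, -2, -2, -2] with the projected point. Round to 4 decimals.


Step 1: Compute ||x|| (intermediates to 6 decimals).
||x|| = sqrt(1.0935^2 + 4.4699^2 + (-5.6413)^2 + 4.2483^2) = 8.429002
Step 2: Project.
Since ||x|| > R, scale = R/||x|| = 3/8.429002 = 0.355914, proj(x) = scale * x
proj(x) = [0.389192, 1.5909, -2.007818, 1.512029]
Step 3: Dot product.
a^T * proj(x) = -2*0.389192 - 2*1.5909 - 2*(-2.007818) - 2*1.512029 = -2.9686


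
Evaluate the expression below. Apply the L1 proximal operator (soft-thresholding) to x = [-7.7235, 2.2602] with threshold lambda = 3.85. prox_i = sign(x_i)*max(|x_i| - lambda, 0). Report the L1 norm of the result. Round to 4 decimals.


Soft-thresholding with lambda = 3.85:
prox(-7.7235) = sign(-7.7235)*max(|-7.7235| - 3.85, 0) = -3.8735
prox(2.2602) = sign(2.2602)*max(|2.2602| - 3.85, 0) = 0.0
prox(x) = [-3.8735, 0.0]
||prox(x)||_1 = 3.8735 + 0.0 = 3.8735


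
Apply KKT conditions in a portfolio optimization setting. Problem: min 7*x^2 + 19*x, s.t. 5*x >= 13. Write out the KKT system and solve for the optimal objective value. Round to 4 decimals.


Step 1: Try lambda = 0 (constraint inactive).
x_unc = -19/(2*7) = -1.3571
Check: 5*-1.3571 = -6.7855 < 13 -- violated!
Step 2: Constraint must be active: 5*x = 13
x* = 13/5 = 2.6
lambda = (2*7*2.6 + 19)/5 = 11.08
Step 3: Compute optimal value.
f(x*) = 7*2.6^2 + 19*2.6 = 96.72


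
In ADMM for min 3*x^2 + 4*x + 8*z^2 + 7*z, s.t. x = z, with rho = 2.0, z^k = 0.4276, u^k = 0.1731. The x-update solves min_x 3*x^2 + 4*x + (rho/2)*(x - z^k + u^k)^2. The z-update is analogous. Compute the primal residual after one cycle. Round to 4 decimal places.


ADMM iteration with rho = 2.0, z^k = 0.4276, u^k = 0.1731
Step 1: x-update.
Minimize 3*x^2 + 4*x + (2.0/2)*(x - 0.4276 + 0.1731)^2
FOC: (2*3 + 2.0)*x = -4 + 2.0*(0.4276 - 0.1731)
x^{k+1} = -0.4364
Step 2: z-update.
Minimize 8*z^2 + 7*z + (2.0/2)*(-0.4364 - z + 0.1731)^2
FOC: (2*8 + 2.0)*z = -7 + 2.0*(-0.4364 + 0.1731)
z^{k+1} = -0.4181
Step 3: u-update.
u^{k+1} = 0.1731 - 0.4364 + 0.4181 = 0.1549
Step 4: Primal residual = |-0.4364 + 0.4181| = 0.0182


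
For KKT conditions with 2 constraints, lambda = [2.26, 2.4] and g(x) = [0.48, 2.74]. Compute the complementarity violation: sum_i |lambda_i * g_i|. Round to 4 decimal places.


KKT complementary slackness check:
lambda_1 * g_1 = 2.26 * 0.48 = 1.0848
lambda_2 * g_2 = 2.4 * 2.74 = 6.576
Total violation = 1.0848 + 6.576 = 7.6608


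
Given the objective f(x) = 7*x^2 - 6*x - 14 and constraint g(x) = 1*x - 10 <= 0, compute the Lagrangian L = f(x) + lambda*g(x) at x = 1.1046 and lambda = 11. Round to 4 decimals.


Step 1: Evaluate f(x).
f(1.1046) = 7*1.1046^2 - 6*1.1046 - 14 = -12.0866
Step 2: Evaluate g(x).
g(1.1046) = 1*1.1046 - 10 = -8.8954
Step 3: Compute Lagrangian.
L = -12.0866 + 11*-8.8954 = -109.936


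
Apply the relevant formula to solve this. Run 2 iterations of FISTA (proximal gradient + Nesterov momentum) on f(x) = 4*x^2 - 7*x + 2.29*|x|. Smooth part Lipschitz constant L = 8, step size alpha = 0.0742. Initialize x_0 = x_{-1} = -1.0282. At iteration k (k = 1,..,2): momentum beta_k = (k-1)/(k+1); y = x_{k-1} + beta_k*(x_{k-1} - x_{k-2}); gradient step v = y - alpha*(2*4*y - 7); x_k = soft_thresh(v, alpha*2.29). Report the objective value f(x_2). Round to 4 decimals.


FISTA on f(x) = 4*x^2 - 7*x + 2.29*|x|
L = 8, alpha = 0.0742
Iteration 1: beta = 0.0, y = -1.0282 + 0.0*(-1.0282 + 1.0282) = -1.0282
  grad(y) = -15.2256, v = y - alpha*grad = 0.1015
  prox(v) = soft_thresh(0.1015, 0.1699) = 0.0
Iteration 2: beta = 0.3333, y = 0.0 + 0.3333*(0.0 + 1.0282) = 0.3427
  grad(y) = -4.2581, v = y - alpha*grad = 0.6587
  prox(v) = soft_thresh(0.6587, 0.1699) = 0.4888
f(x_2) = 4*0.4888^2 - 7*0.4888 + 2.29*|0.4888| = -1.3465
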